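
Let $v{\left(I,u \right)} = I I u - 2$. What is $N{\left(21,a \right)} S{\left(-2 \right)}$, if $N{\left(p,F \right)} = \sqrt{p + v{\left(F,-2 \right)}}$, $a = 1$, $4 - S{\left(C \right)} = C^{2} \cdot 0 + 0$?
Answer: $4 \sqrt{17} \approx 16.492$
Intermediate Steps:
$S{\left(C \right)} = 4$ ($S{\left(C \right)} = 4 - \left(C^{2} \cdot 0 + 0\right) = 4 - \left(0 + 0\right) = 4 - 0 = 4 + 0 = 4$)
$v{\left(I,u \right)} = -2 + u I^{2}$ ($v{\left(I,u \right)} = I^{2} u - 2 = u I^{2} - 2 = -2 + u I^{2}$)
$N{\left(p,F \right)} = \sqrt{-2 + p - 2 F^{2}}$ ($N{\left(p,F \right)} = \sqrt{p - \left(2 + 2 F^{2}\right)} = \sqrt{-2 + p - 2 F^{2}}$)
$N{\left(21,a \right)} S{\left(-2 \right)} = \sqrt{-2 + 21 - 2 \cdot 1^{2}} \cdot 4 = \sqrt{-2 + 21 - 2} \cdot 4 = \sqrt{17} \cdot 4 = 4 \sqrt{17}$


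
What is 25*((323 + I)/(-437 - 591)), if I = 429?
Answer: -4700/257 ≈ -18.288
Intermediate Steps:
25*((323 + I)/(-437 - 591)) = 25*((323 + 429)/(-437 - 591)) = 25*(752/(-1028)) = 25*(752*(-1/1028)) = 25*(-188/257) = -4700/257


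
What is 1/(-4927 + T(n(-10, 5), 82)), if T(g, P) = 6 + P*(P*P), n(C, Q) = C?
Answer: 1/546447 ≈ 1.8300e-6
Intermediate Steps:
T(g, P) = 6 + P³ (T(g, P) = 6 + P*P² = 6 + P³)
1/(-4927 + T(n(-10, 5), 82)) = 1/(-4927 + (6 + 82³)) = 1/(-4927 + (6 + 551368)) = 1/(-4927 + 551374) = 1/546447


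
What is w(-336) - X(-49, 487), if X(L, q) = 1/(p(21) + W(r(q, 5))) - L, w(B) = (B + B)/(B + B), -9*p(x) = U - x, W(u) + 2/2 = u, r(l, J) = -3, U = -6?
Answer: -47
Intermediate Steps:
W(u) = -1 + u
p(x) = 2/3 + x/9 (p(x) = -(-6 - x)/9 = 2/3 + x/9)
w(B) = 1 (w(B) = (2*B)/((2*B)) = (2*B)*(1/(2*B)) = 1)
X(L, q) = -1 - L (X(L, q) = 1/((2/3 + (1/9)*21) + (-1 - 3)) - L = 1/((2/3 + 7/3) - 4) - L = 1/(3 - 4) - L = 1/(-1) - L = -1 - L)
w(-336) - X(-49, 487) = 1 - (-1 - 1*(-49)) = 1 - (-1 + 49) = 1 - 1*48 = 1 - 48 = -47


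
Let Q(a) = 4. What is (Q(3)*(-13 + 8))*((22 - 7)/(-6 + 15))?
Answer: -100/3 ≈ -33.333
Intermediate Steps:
(Q(3)*(-13 + 8))*((22 - 7)/(-6 + 15)) = (4*(-13 + 8))*((22 - 7)/(-6 + 15)) = (4*(-5))*(15/9) = -300/9 = -20*5/3 = -100/3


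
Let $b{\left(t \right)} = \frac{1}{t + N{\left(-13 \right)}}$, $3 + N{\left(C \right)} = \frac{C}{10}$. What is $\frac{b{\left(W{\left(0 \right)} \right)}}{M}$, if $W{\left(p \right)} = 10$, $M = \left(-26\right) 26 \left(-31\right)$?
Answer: $\frac{5}{597246} \approx 8.3718 \cdot 10^{-6}$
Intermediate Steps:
$M = 20956$ ($M = \left(-676\right) \left(-31\right) = 20956$)
$N{\left(C \right)} = -3 + \frac{C}{10}$
$b{\left(t \right)} = \frac{1}{- \frac{43}{10} + t}$ ($b{\left(t \right)} = \frac{1}{t + \left(-3 + \frac{1}{10} \left(-13\right)\right)} = \frac{1}{t - \frac{43}{10}} = \frac{1}{- \frac{43}{10} + t}$)
$\frac{b{\left(W{\left(0 \right)} \right)}}{M} = \frac{10 \frac{1}{-43 + 10 \cdot 10}}{20956} = \frac{10}{-43 + 100} \cdot \frac{1}{20956} = \frac{10}{57} \cdot \frac{1}{20956} = \frac{5}{597246}$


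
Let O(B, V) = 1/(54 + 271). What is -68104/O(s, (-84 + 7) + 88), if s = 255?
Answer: -22133800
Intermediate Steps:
O(B, V) = 1/325
-68104/O(s, (-84 + 7) + 88) = -68104/1/325 = -68104*325 = -22133800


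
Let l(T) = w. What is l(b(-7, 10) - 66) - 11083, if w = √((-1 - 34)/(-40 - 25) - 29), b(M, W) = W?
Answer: -11083 + I*√4810/13 ≈ -11083.0 + 5.3349*I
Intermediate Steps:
w = I*√4810/13 (w = √(-35/(-65) - 29) = √(-35*(-1/65) - 29) = √(7/13 - 29) = √(-370/13) = I*√4810/13 ≈ 5.3349*I)
l(T) = I*√4810/13
l(b(-7, 10) - 66) - 11083 = I*√4810/13 - 11083 = -11083 + I*√4810/13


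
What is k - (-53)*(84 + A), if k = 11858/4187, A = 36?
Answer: 26641178/4187 ≈ 6362.8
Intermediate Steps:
k = 11858/4187 (k = 11858*(1/4187) = 11858/4187 ≈ 2.8321)
k - (-53)*(84 + A) = 11858/4187 - (-53)*(84 + 36) = 11858/4187 - (-53)*120 = 11858/4187 - 1*(-6360) = 11858/4187 + 6360 = 26641178/4187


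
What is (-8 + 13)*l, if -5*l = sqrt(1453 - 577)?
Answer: -2*sqrt(219) ≈ -29.597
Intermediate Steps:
l = -2*sqrt(219)/5 (l = -sqrt(1453 - 577)/5 = -2*sqrt(219)/5 ≈ -5.9195)
(-8 + 13)*l = (-8 + 13)*(-2*sqrt(219)/5) = 5*(-2*sqrt(219)/5) = -2*sqrt(219)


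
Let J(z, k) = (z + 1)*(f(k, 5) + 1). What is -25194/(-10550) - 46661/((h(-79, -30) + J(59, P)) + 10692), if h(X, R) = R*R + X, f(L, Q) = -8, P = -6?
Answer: -106398254/58515575 ≈ -1.8183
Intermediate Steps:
h(X, R) = X + R**2 (h(X, R) = R**2 + X = X + R**2)
J(z, k) = -7 - 7*z (J(z, k) = (z + 1)*(-8 + 1) = (1 + z)*(-7) = -7 - 7*z)
-25194/(-10550) - 46661/((h(-79, -30) + J(59, P)) + 10692) = -25194/(-10550) - 46661/(((-79 + (-30)**2) + (-7 - 7*59)) + 10692) = -25194*(-1/10550) - 46661/(((-79 + 900) + (-7 - 413)) + 10692) = 12597/5275 - 46661/((821 - 420) + 10692) = 12597/5275 - 46661/(401 + 10692) = 12597/5275 - 46661/11093 = -106398254/58515575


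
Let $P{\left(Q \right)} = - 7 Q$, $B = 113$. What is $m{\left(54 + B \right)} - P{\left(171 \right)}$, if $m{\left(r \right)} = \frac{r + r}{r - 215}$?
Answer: $\frac{28561}{24} \approx 1190.0$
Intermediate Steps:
$m{\left(r \right)} = \frac{2 r}{-215 + r}$
$m{\left(54 + B \right)} - P{\left(171 \right)} = \frac{2 \left(54 + 113\right)}{-215 + \left(54 + 113\right)} - \left(-7\right) 171 = 2 \cdot 167 \frac{1}{-215 + 167} - -1197 = 2 \cdot 167 \frac{1}{-48} + 1197 = 2 \cdot 167 \left(- \frac{1}{48}\right) + 1197 = - \frac{167}{24} + 1197 = \frac{28561}{24}$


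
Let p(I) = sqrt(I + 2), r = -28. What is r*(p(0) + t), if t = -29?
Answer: 812 - 28*sqrt(2) ≈ 772.40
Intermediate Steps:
p(I) = sqrt(2 + I)
r*(p(0) + t) = -28*(sqrt(2 + 0) - 29) = -28*(sqrt(2) - 29) = -28*(-29 + sqrt(2)) = 812 - 28*sqrt(2)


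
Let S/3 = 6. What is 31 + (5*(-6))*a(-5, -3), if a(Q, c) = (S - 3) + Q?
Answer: -269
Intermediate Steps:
S = 18 (S = 3*6 = 18)
a(Q, c) = 15 + Q (a(Q, c) = (18 - 3) + Q = 15 + Q)
31 + (5*(-6))*a(-5, -3) = 31 + (5*(-6))*(15 - 5) = 31 - 30*10 = 31 - 300 = -269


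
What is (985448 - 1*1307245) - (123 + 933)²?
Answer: -1436933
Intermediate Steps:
(985448 - 1*1307245) - (123 + 933)² = (985448 - 1307245) - 1*1056² = -321797 - 1*1115136 = -321797 - 1115136 = -1436933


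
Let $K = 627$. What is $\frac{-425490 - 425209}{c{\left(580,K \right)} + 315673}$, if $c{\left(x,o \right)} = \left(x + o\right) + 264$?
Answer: $- \frac{850699}{317144} \approx -2.6824$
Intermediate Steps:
$c{\left(x,o \right)} = 264 + o + x$ ($c{\left(x,o \right)} = \left(o + x\right) + 264 = 264 + o + x$)
$\frac{-425490 - 425209}{c{\left(580,K \right)} + 315673} = \frac{-425490 - 425209}{\left(264 + 627 + 580\right) + 315673} = - \frac{850699}{1471 + 315673} = - \frac{850699}{317144}$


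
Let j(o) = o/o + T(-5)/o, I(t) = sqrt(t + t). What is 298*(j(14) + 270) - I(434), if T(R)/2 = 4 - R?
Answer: 567988/7 - 2*sqrt(217) ≈ 81112.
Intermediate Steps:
T(R) = 8 - 2*R (T(R) = 2*(4 - R) = 8 - 2*R)
I(t) = sqrt(2)*sqrt(t) (I(t) = sqrt(2*t) = sqrt(2)*sqrt(t))
j(o) = 1 + 18/o (j(o) = o/o + (8 - 2*(-5))/o = 1 + (8 + 10)/o = 1 + 18/o)
298*(j(14) + 270) - I(434) = 298*((18 + 14)/14 + 270) - sqrt(2)*sqrt(434) = 298*((1/14)*32 + 270) - 2*sqrt(217) = 298*(16/7 + 270) - 2*sqrt(217) = 298*(1906/7) - 2*sqrt(217) = 567988/7 - 2*sqrt(217)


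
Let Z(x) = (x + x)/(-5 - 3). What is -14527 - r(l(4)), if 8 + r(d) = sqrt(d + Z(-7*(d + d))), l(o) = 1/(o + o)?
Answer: -58079/4 ≈ -14520.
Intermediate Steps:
l(o) = 1/(2*o)
Z(x) = -x/4 (Z(x) = (2*x)/(-8) = (2*x)*(-1/8) = -x/4)
r(d) = -8 + 3*sqrt(2)*sqrt(d)/2 (r(d) = -8 + sqrt(d - (-7)*(d + d)/4) = -8 + sqrt(d - (-7)*2*d/4) = -8 + sqrt(d - (-7)*d/2) = -8 + sqrt(d + 7*d/2) = -8 + sqrt(9*d/2) = -8 + 3*sqrt(2)*sqrt(d)/2)
-14527 - r(l(4)) = -14527 - (-8 + 3*sqrt(2)*sqrt((1/2)/4)/2) = -14527 - (-8 + 3*sqrt(2)*sqrt((1/2)*(1/4))/2) = -14527 - (-8 + 3*sqrt(2)*sqrt(1/8)/2) = -14527 - (-8 + 3*sqrt(2)*(sqrt(2)/4)/2) = -14527 - (-8 + 3/4) = -14527 - 1*(-29/4) = -14527 + 29/4 = -58079/4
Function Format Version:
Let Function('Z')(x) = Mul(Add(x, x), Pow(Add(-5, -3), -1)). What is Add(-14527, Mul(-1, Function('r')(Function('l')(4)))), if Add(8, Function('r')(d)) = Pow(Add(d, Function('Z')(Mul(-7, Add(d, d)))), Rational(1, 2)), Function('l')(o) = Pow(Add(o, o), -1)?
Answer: Rational(-58079, 4) ≈ -14520.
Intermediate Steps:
Function('l')(o) = Mul(Rational(1, 2), Pow(o, -1)) (Function('l')(o) = Pow(Mul(2, o), -1) = Mul(Rational(1, 2), Pow(o, -1)))
Function('Z')(x) = Mul(Rational(-1, 4), x) (Function('Z')(x) = Mul(Mul(2, x), Pow(-8, -1)) = Mul(Mul(2, x), Rational(-1, 8)) = Mul(Rational(-1, 4), x))
Function('r')(d) = Add(-8, Mul(Rational(3, 2), Pow(2, Rational(1, 2)), Pow(d, Rational(1, 2)))) (Function('r')(d) = Add(-8, Pow(Add(d, Mul(Rational(-1, 4), Mul(-7, Add(d, d)))), Rational(1, 2))) = Add(-8, Pow(Add(d, Mul(Rational(-1, 4), Mul(-7, Mul(2, d)))), Rational(1, 2))) = Add(-8, Pow(Add(d, Mul(Rational(-1, 4), Mul(-14, d))), Rational(1, 2))) = Add(-8, Pow(Add(d, Mul(Rational(7, 2), d)), Rational(1, 2))) = Add(-8, Pow(Mul(Rational(9, 2), d), Rational(1, 2))) = Add(-8, Mul(Rational(3, 2), Pow(2, Rational(1, 2)), Pow(d, Rational(1, 2)))))
Add(-14527, Mul(-1, Function('r')(Function('l')(4)))) = Add(-14527, Mul(-1, Add(-8, Mul(Rational(3, 2), Pow(2, Rational(1, 2)), Pow(Mul(Rational(1, 2), Pow(4, -1)), Rational(1, 2)))))) = Add(-14527, Mul(-1, Add(-8, Mul(Rational(3, 2), Pow(2, Rational(1, 2)), Pow(Mul(Rational(1, 2), Rational(1, 4)), Rational(1, 2)))))) = Add(-14527, Mul(-1, Add(-8, Mul(Rational(3, 2), Pow(2, Rational(1, 2)), Pow(Rational(1, 8), Rational(1, 2)))))) = Add(-14527, Mul(-1, Add(-8, Mul(Rational(3, 2), Pow(2, Rational(1, 2)), Mul(Rational(1, 4), Pow(2, Rational(1, 2))))))) = Add(-14527, Mul(-1, Add(-8, Rational(3, 4)))) = Add(-14527, Mul(-1, Rational(-29, 4))) = Add(-14527, Rational(29, 4)) = Rational(-58079, 4)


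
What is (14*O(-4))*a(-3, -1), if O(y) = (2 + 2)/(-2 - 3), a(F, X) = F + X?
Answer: 224/5 ≈ 44.800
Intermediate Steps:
O(y) = -⅘ (O(y) = 4/(-5) = 4*(-⅕) = -⅘)
(14*O(-4))*a(-3, -1) = (14*(-⅘))*(-3 - 1) = -56/5*(-4) = 224/5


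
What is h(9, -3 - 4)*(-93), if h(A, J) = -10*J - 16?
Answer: -5022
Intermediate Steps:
h(A, J) = -16 - 10*J
h(9, -3 - 4)*(-93) = (-16 - 10*(-3 - 4))*(-93) = (-16 - 10*(-7))*(-93) = (-16 + 70)*(-93) = 54*(-93) = -5022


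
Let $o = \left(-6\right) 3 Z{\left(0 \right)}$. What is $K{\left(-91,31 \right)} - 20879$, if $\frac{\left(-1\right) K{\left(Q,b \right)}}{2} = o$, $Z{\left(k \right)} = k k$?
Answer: $-20879$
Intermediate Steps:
$Z{\left(k \right)} = k^{2}$
$o = 0$ ($o = \left(-6\right) 3 \cdot 0^{2} = \left(-18\right) 0 = 0$)
$K{\left(Q,b \right)} = 0$ ($K{\left(Q,b \right)} = \left(-2\right) 0 = 0$)
$K{\left(-91,31 \right)} - 20879 = 0 - 20879 = -20879$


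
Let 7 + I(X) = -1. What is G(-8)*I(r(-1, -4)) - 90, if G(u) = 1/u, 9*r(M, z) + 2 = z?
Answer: -89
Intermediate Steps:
r(M, z) = -2/9 + z/9
I(X) = -8 (I(X) = -7 - 1 = -8)
G(-8)*I(r(-1, -4)) - 90 = -8/(-8) - 90 = -1/8*(-8) - 90 = 1 - 90 = -89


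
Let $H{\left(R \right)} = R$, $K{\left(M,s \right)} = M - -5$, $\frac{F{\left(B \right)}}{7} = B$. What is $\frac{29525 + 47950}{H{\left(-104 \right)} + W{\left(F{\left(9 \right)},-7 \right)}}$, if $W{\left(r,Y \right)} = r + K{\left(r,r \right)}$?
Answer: $\frac{25825}{9} \approx 2869.4$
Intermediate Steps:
$F{\left(B \right)} = 7 B$
$K{\left(M,s \right)} = 5 + M$ ($K{\left(M,s \right)} = M + 5 = 5 + M$)
$W{\left(r,Y \right)} = 5 + 2 r$ ($W{\left(r,Y \right)} = r + \left(5 + r\right) = 5 + 2 r$)
$\frac{29525 + 47950}{H{\left(-104 \right)} + W{\left(F{\left(9 \right)},-7 \right)}} = \frac{29525 + 47950}{-104 + \left(5 + 2 \cdot 7 \cdot 9\right)} = \frac{77475}{-104 + \left(5 + 2 \cdot 63\right)} = \frac{77475}{-104 + \left(5 + 126\right)} = \frac{77475}{-104 + 131} = \frac{77475}{27} = 77475 \cdot \frac{1}{27} = \frac{25825}{9}$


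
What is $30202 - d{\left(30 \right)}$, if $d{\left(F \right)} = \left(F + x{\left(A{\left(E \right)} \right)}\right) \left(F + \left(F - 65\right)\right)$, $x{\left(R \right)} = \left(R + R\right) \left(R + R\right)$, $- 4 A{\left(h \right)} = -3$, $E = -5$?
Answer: $\frac{121453}{4} \approx 30363.0$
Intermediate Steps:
$A{\left(h \right)} = \frac{3}{4}$ ($A{\left(h \right)} = \left(- \frac{1}{4}\right) \left(-3\right) = \frac{3}{4}$)
$x{\left(R \right)} = 4 R^{2}$ ($x{\left(R \right)} = 2 R 2 R = 4 R^{2}$)
$d{\left(F \right)} = \left(-65 + 2 F\right) \left(\frac{9}{4} + F\right)$ ($d{\left(F \right)} = \left(F + 4 \left(\frac{3}{4}\right)^{2}\right) \left(F + \left(F - 65\right)\right) = \left(F + 4 \cdot \frac{9}{16}\right) \left(F + \left(F - 65\right)\right) = \left(F + \frac{9}{4}\right) \left(F + \left(-65 + F\right)\right) = \left(\frac{9}{4} + F\right) \left(-65 + 2 F\right) = \left(-65 + 2 F\right) \left(\frac{9}{4} + F\right)$)
$30202 - d{\left(30 \right)} = 30202 - \left(- \frac{585}{4} + 2 \cdot 30^{2} - 1815\right) = 30202 - \left(- \frac{585}{4} + 2 \cdot 900 - 1815\right) = 30202 - \left(- \frac{585}{4} + 1800 - 1815\right) = 30202 - - \frac{645}{4} = 30202 + \frac{645}{4} = \frac{121453}{4}$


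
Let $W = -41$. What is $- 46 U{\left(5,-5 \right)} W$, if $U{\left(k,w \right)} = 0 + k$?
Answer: $9430$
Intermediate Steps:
$U{\left(k,w \right)} = k$
$- 46 U{\left(5,-5 \right)} W = \left(-46\right) 5 \left(-41\right) = \left(-230\right) \left(-41\right) = 9430$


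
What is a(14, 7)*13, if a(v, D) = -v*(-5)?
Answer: 910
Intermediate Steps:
a(v, D) = 5*v
a(14, 7)*13 = (5*14)*13 = 70*13 = 910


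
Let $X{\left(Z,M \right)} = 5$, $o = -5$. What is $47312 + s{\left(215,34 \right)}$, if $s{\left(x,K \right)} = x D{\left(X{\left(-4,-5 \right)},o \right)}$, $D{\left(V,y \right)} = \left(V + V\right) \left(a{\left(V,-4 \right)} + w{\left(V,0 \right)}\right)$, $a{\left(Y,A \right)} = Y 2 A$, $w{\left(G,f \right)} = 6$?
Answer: $-25788$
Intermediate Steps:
$a{\left(Y,A \right)} = 2 A Y$ ($a{\left(Y,A \right)} = 2 Y A = 2 A Y$)
$D{\left(V,y \right)} = 2 V \left(6 - 8 V\right)$ ($D{\left(V,y \right)} = \left(V + V\right) \left(2 \left(-4\right) V + 6\right) = 2 V \left(- 8 V + 6\right) = 2 V \left(6 - 8 V\right)$)
$s{\left(x,K \right)} = - 340 x$ ($s{\left(x,K \right)} = x 4 \cdot 5 \left(3 - 20\right) = x 4 \cdot 5 \left(-17\right) = x \left(-340\right) = - 340 x$)
$47312 + s{\left(215,34 \right)} = 47312 - 73100 = -25788$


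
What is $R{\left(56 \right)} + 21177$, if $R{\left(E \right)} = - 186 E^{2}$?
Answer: $-562119$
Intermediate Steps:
$R{\left(56 \right)} + 21177 = - 186 \cdot 56^{2} + 21177 = \left(-186\right) 3136 + 21177 = -583296 + 21177 = -562119$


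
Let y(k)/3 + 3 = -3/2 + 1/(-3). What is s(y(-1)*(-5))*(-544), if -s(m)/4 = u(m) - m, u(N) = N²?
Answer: 11279840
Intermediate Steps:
y(k) = -29/2 (y(k) = -9 + 3*(-3/2 + 1/(-3)) = -9 + 3*(-3*½ + 1*(-⅓)) = -9 + 3*(-3/2 - ⅓) = -9 + 3*(-11/6) = -9 - 11/2 = -29/2)
s(m) = -4*m² + 4*m (s(m) = -4*(m² - m) = -4*m² + 4*m)
s(y(-1)*(-5))*(-544) = (4*(-29/2*(-5))*(1 - (-29)*(-5)/2))*(-544) = (4*(145/2)*(1 - 1*145/2))*(-544) = (4*(145/2)*(1 - 145/2))*(-544) = (4*(145/2)*(-143/2))*(-544) = -20735*(-544) = 11279840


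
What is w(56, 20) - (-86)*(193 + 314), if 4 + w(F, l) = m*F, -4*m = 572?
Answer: 35590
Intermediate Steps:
m = -143 (m = -¼*572 = -143)
w(F, l) = -4 - 143*F
w(56, 20) - (-86)*(193 + 314) = (-4 - 143*56) - (-86)*(193 + 314) = (-4 - 8008) - (-86)*507 = -8012 - 1*(-43602) = -8012 + 43602 = 35590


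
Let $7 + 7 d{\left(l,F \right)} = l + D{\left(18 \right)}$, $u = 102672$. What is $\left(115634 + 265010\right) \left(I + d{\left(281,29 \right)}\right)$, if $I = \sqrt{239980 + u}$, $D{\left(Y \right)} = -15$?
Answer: $14083828 + 761288 \sqrt{85663} \approx 2.369 \cdot 10^{8}$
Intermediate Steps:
$d{\left(l,F \right)} = - \frac{22}{7} + \frac{l}{7}$ ($d{\left(l,F \right)} = -1 + \frac{l - 15}{7} = -1 + \frac{-15 + l}{7} = -1 + \left(- \frac{15}{7} + \frac{l}{7}\right) = - \frac{22}{7} + \frac{l}{7}$)
$I = 2 \sqrt{85663}$ ($I = \sqrt{239980 + 102672} = \sqrt{342652} = 2 \sqrt{85663} \approx 585.37$)
$\left(115634 + 265010\right) \left(I + d{\left(281,29 \right)}\right) = \left(115634 + 265010\right) \left(2 \sqrt{85663} + \left(- \frac{22}{7} + \frac{1}{7} \cdot 281\right)\right) = 380644 \left(2 \sqrt{85663} + \left(- \frac{22}{7} + \frac{281}{7}\right)\right) = 380644 \left(2 \sqrt{85663} + 37\right) = 380644 \left(37 + 2 \sqrt{85663}\right) = 14083828 + 761288 \sqrt{85663}$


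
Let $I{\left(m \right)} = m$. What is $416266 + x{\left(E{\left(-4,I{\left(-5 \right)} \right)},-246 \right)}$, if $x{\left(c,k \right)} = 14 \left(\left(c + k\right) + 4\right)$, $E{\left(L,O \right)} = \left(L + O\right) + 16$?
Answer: $412976$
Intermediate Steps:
$E{\left(L,O \right)} = 16 + L + O$
$x{\left(c,k \right)} = 56 + 14 c + 14 k$ ($x{\left(c,k \right)} = 14 \left(4 + c + k\right) = 56 + 14 c + 14 k$)
$416266 + x{\left(E{\left(-4,I{\left(-5 \right)} \right)},-246 \right)} = 416266 + \left(56 + 14 \left(16 - 4 - 5\right) + 14 \left(-246\right)\right) = 416266 + \left(56 + 14 \cdot 7 - 3444\right) = 416266 + \left(56 + 98 - 3444\right) = 416266 - 3290 = 412976$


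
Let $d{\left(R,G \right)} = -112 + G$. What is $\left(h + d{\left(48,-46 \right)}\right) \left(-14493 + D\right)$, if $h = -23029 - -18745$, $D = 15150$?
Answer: $-2918394$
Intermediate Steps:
$h = -4284$ ($h = -23029 + 18745 = -4284$)
$\left(h + d{\left(48,-46 \right)}\right) \left(-14493 + D\right) = \left(-4284 - 158\right) \left(-14493 + 15150\right) = \left(-4284 - 158\right) 657 = \left(-4442\right) 657 = -2918394$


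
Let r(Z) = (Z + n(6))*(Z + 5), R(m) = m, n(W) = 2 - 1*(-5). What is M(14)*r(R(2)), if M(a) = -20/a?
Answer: -90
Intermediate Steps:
n(W) = 7 (n(W) = 2 + 5 = 7)
r(Z) = (5 + Z)*(7 + Z) (r(Z) = (Z + 7)*(Z + 5) = (7 + Z)*(5 + Z) = (5 + Z)*(7 + Z))
M(14)*r(R(2)) = (-20/14)*(35 + 2² + 12*2) = (-20*1/14)*(35 + 4 + 24) = -10/7*63 = -90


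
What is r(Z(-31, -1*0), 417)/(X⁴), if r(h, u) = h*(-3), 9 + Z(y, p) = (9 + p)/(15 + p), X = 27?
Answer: 14/295245 ≈ 4.7418e-5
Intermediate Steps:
Z(y, p) = -9 + (9 + p)/(15 + p)
r(h, u) = -3*h
r(Z(-31, -1*0), 417)/(X⁴) = (-6*(-63 - (-4)*0)/(15 - 1*0))/(27⁴) = -6*(-63 - 4*0)/(15 + 0)/531441 = -6*(-63 + 0)/15*(1/531441) = -6*(-63)/15*(1/531441) = -3*(-42/5)*(1/531441) = (126/5)*(1/531441) = 14/295245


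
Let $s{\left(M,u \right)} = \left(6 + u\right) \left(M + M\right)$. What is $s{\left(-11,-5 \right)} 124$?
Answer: $-2728$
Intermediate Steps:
$s{\left(M,u \right)} = 2 M \left(6 + u\right)$ ($s{\left(M,u \right)} = \left(6 + u\right) 2 M = 2 M \left(6 + u\right)$)
$s{\left(-11,-5 \right)} 124 = 2 \left(-11\right) \left(6 - 5\right) 124 = 2 \left(-11\right) 1 \cdot 124 = \left(-22\right) 124 = -2728$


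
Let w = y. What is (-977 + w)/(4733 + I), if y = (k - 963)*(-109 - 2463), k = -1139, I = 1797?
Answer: 5405367/6530 ≈ 827.77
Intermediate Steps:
y = 5406344 (y = (-1139 - 963)*(-109 - 2463) = -2102*(-2572) = 5406344)
w = 5406344
(-977 + w)/(4733 + I) = (-977 + 5406344)/(4733 + 1797) = 5405367/6530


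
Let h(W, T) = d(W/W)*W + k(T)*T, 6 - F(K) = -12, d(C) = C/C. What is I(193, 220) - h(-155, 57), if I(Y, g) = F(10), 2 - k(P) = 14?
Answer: 857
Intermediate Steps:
d(C) = 1
k(P) = -12 (k(P) = 2 - 1*14 = 2 - 14 = -12)
F(K) = 18 (F(K) = 6 - 1*(-12) = 6 + 12 = 18)
I(Y, g) = 18
h(W, T) = W - 12*T (h(W, T) = 1*W - 12*T = W - 12*T)
I(193, 220) - h(-155, 57) = 18 - (-155 - 12*57) = 18 - (-155 - 684) = 18 - 1*(-839) = 18 + 839 = 857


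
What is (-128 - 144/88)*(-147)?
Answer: 209622/11 ≈ 19057.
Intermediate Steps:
(-128 - 144/88)*(-147) = (-128 - 144*1/88)*(-147) = (-128 - 18/11)*(-147) = -1426/11*(-147) = 209622/11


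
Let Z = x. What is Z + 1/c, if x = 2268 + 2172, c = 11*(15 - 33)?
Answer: 879119/198 ≈ 4440.0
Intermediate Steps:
c = -198 (c = 11*(-18) = -198)
x = 4440
Z = 4440
Z + 1/c = 4440 + 1/(-198) = 4440 - 1/198 = 879119/198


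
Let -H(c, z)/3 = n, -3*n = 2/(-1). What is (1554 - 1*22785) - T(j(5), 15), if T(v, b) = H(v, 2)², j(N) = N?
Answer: -21235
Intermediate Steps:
n = ⅔ (n = -2/(3*(-1)) = -2*(-1)/3 = -⅓*(-2) = ⅔ ≈ 0.66667)
H(c, z) = -2 (H(c, z) = -3*⅔ = -2)
T(v, b) = 4 (T(v, b) = (-2)² = 4)
(1554 - 1*22785) - T(j(5), 15) = (1554 - 1*22785) - 1*4 = (1554 - 22785) - 4 = -21231 - 4 = -21235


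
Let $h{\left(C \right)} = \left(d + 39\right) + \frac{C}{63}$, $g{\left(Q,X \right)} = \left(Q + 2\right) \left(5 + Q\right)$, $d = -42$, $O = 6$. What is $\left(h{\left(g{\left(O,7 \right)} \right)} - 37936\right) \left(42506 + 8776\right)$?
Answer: $-1945516166$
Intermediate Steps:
$g{\left(Q,X \right)} = \left(2 + Q\right) \left(5 + Q\right)$
$h{\left(C \right)} = -3 + \frac{C}{63}$ ($h{\left(C \right)} = \left(-42 + 39\right) + \frac{C}{63} = -3 + C \frac{1}{63} = -3 + \frac{C}{63}$)
$\left(h{\left(g{\left(O,7 \right)} \right)} - 37936\right) \left(42506 + 8776\right) = \left(\left(-3 + \frac{10 + 6^{2} + 7 \cdot 6}{63}\right) - 37936\right) \left(42506 + 8776\right) = \left(\left(-3 + \frac{10 + 36 + 42}{63}\right) - 37936\right) 51282 = \left(\left(-3 + \frac{1}{63} \cdot 88\right) - 37936\right) 51282 = \left(\left(-3 + \frac{88}{63}\right) - 37936\right) 51282 = \left(- \frac{101}{63} - 37936\right) 51282 = \left(- \frac{2390069}{63}\right) 51282 = -1945516166$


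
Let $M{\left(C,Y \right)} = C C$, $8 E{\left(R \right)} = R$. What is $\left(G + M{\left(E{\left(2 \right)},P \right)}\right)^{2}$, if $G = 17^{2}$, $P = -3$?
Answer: $\frac{21390625}{256} \approx 83557.0$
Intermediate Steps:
$E{\left(R \right)} = \frac{R}{8}$
$M{\left(C,Y \right)} = C^{2}$
$G = 289$
$\left(G + M{\left(E{\left(2 \right)},P \right)}\right)^{2} = \left(289 + \left(\frac{1}{8} \cdot 2\right)^{2}\right)^{2} = \left(289 + \left(\frac{1}{4}\right)^{2}\right)^{2} = \left(289 + \frac{1}{16}\right)^{2} = \left(\frac{4625}{16}\right)^{2} = \frac{21390625}{256}$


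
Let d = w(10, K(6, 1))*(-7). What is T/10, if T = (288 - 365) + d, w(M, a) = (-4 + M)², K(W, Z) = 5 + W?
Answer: -329/10 ≈ -32.900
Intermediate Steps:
d = -252 (d = (-4 + 10)²*(-7) = 6²*(-7) = 36*(-7) = -252)
T = -329 (T = (288 - 365) - 252 = -77 - 252 = -329)
T/10 = -329/10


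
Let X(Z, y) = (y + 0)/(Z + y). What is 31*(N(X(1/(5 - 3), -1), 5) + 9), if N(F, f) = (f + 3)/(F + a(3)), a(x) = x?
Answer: 1643/5 ≈ 328.60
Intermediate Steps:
X(Z, y) = y/(Z + y)
N(F, f) = (3 + f)/(3 + F) (N(F, f) = (f + 3)/(F + 3) = (3 + f)/(3 + F))
31*(N(X(1/(5 - 3), -1), 5) + 9) = 31*((3 + 5)/(3 - 1/(1/(5 - 3) - 1)) + 9) = 31*(8/(3 - 1/(1/2 - 1)) + 9) = 31*(8/(3 - 1/(-1/2)) + 9) = 31*(8/(3 - 1*(-2)) + 9) = 31*(8/(3 + 2) + 9) = 31*(8/5 + 9) = 31*(53/5) = 1643/5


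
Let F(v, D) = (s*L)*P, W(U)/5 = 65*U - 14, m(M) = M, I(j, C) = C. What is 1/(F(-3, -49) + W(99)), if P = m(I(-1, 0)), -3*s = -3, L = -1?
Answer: 1/32105 ≈ 3.1148e-5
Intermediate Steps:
s = 1 (s = -⅓*(-3) = 1)
P = 0
W(U) = -70 + 325*U (W(U) = 5*(65*U - 14) = 5*(-14 + 65*U) = -70 + 325*U)
F(v, D) = 0 (F(v, D) = (1*(-1))*0 = -1*0 = 0)
1/(F(-3, -49) + W(99)) = 1/(0 + (-70 + 325*99)) = 1/(0 + (-70 + 32175)) = 1/(0 + 32105) = 1/32105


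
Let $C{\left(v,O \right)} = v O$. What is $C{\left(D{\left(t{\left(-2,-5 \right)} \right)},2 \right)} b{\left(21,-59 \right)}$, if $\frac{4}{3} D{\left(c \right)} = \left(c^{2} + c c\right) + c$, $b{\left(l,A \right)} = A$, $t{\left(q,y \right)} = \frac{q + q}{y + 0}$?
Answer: $- \frac{4602}{25} \approx -184.08$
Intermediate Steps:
$t{\left(q,y \right)} = \frac{2 q}{y}$
$D{\left(c \right)} = \frac{3 c^{2}}{2} + \frac{3 c}{4}$ ($D{\left(c \right)} = \frac{3 \left(\left(c^{2} + c c\right) + c\right)}{4} = \frac{3 \left(\left(c^{2} + c^{2}\right) + c\right)}{4} = \frac{3 \left(2 c^{2} + c\right)}{4} = \frac{3 \left(c + 2 c^{2}\right)}{4} = \frac{3 c^{2}}{2} + \frac{3 c}{4}$)
$C{\left(v,O \right)} = O v$
$C{\left(D{\left(t{\left(-2,-5 \right)} \right)},2 \right)} b{\left(21,-59 \right)} = 2 \frac{3 \cdot 2 \left(-2\right) \frac{1}{-5} \left(1 + 2 \cdot 2 \left(-2\right) \frac{1}{-5}\right)}{4} \left(-59\right) = 2 \frac{3 \cdot 2 \left(-2\right) \left(- \frac{1}{5}\right) \left(1 + 2 \cdot 2 \left(-2\right) \left(- \frac{1}{5}\right)\right)}{4} \left(-59\right) = 2 \cdot \frac{3}{4} \cdot \frac{4}{5} \left(1 + 2 \cdot \frac{4}{5}\right) \left(-59\right) = 2 \cdot \frac{3}{4} \cdot \frac{4}{5} \left(1 + \frac{8}{5}\right) \left(-59\right) = 2 \cdot \frac{3}{4} \cdot \frac{4}{5} \cdot \frac{13}{5} \left(-59\right) = 2 \cdot \frac{39}{25} \left(-59\right) = \frac{78}{25} \left(-59\right) = - \frac{4602}{25}$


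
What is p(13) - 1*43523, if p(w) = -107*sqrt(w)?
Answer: -43523 - 107*sqrt(13) ≈ -43909.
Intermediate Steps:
p(13) - 1*43523 = -107*sqrt(13) - 1*43523 = -107*sqrt(13) - 43523 = -43523 - 107*sqrt(13)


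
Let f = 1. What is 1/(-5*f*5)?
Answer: -1/25 ≈ -0.040000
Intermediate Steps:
1/(-5*f*5) = 1/(-5*1*5) = 1/(-5*5) = 1/(-25) = -1/25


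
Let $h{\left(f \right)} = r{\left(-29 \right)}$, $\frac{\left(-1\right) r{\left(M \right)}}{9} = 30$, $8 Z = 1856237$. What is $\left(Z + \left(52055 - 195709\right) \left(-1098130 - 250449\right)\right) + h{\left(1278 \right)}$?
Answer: $\frac{1549831995405}{8} \approx 1.9373 \cdot 10^{11}$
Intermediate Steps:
$Z = \frac{1856237}{8}$ ($Z = \frac{1}{8} \cdot 1856237 = \frac{1856237}{8} \approx 2.3203 \cdot 10^{5}$)
$r{\left(M \right)} = -270$ ($r{\left(M \right)} = \left(-9\right) 30 = -270$)
$h{\left(f \right)} = -270$
$\left(Z + \left(52055 - 195709\right) \left(-1098130 - 250449\right)\right) + h{\left(1278 \right)} = \left(\frac{1856237}{8} + \left(52055 - 195709\right) \left(-1098130 - 250449\right)\right) - 270 = \left(\frac{1856237}{8} - -193728767666\right) - 270 = \left(\frac{1856237}{8} + 193728767666\right) - 270 = \frac{1549831997565}{8} - 270 = \frac{1549831995405}{8}$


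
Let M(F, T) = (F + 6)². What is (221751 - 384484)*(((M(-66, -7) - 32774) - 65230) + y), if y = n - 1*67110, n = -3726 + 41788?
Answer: 20089714316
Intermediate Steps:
n = 38062
M(F, T) = (6 + F)²
y = -29048 (y = 38062 - 1*67110 = 38062 - 67110 = -29048)
(221751 - 384484)*(((M(-66, -7) - 32774) - 65230) + y) = (221751 - 384484)*((((6 - 66)² - 32774) - 65230) - 29048) = -162733*((((-60)² - 32774) - 65230) - 29048) = -162733*(((3600 - 32774) - 65230) - 29048) = -162733*((-29174 - 65230) - 29048) = -162733*(-94404 - 29048) = -162733*(-123452) = 20089714316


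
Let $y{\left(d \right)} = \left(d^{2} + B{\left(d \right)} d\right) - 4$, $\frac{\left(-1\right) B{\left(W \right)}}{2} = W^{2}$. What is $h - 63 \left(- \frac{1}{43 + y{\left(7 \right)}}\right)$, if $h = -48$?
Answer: $- \frac{28767}{598} \approx -48.105$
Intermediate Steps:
$B{\left(W \right)} = - 2 W^{2}$
$y{\left(d \right)} = -4 + d^{2} - 2 d^{3}$ ($y{\left(d \right)} = \left(d^{2} + - 2 d^{2} d\right) - 4 = \left(d^{2} - 2 d^{3}\right) - 4 = -4 + d^{2} - 2 d^{3}$)
$h - 63 \left(- \frac{1}{43 + y{\left(7 \right)}}\right) = -48 - 63 \left(- \frac{1}{43 - \left(4 - 49 + 686\right)}\right) = -48 - 63 \left(- \frac{1}{43 - 641}\right) = -48 - 63 \left(- \frac{1}{-598}\right) = -48 - 63 \left(\left(-1\right) \left(- \frac{1}{598}\right)\right) = -48 - \frac{63}{598} = - \frac{28767}{598}$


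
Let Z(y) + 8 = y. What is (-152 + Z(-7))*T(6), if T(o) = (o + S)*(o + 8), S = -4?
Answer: -4676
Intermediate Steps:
Z(y) = -8 + y
T(o) = (-4 + o)*(8 + o) (T(o) = (o - 4)*(o + 8) = (-4 + o)*(8 + o))
(-152 + Z(-7))*T(6) = (-152 + (-8 - 7))*(-32 + 6² + 4*6) = (-152 - 15)*(-32 + 36 + 24) = -167*28 = -4676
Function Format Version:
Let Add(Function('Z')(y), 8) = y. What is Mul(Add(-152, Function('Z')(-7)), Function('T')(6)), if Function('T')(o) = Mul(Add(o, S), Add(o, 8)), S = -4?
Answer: -4676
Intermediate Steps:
Function('Z')(y) = Add(-8, y)
Function('T')(o) = Mul(Add(-4, o), Add(8, o)) (Function('T')(o) = Mul(Add(o, -4), Add(o, 8)) = Mul(Add(-4, o), Add(8, o)))
Mul(Add(-152, Function('Z')(-7)), Function('T')(6)) = Mul(Add(-152, Add(-8, -7)), Add(-32, Pow(6, 2), Mul(4, 6))) = Mul(Add(-152, -15), Add(-32, 36, 24)) = Mul(-167, 28) = -4676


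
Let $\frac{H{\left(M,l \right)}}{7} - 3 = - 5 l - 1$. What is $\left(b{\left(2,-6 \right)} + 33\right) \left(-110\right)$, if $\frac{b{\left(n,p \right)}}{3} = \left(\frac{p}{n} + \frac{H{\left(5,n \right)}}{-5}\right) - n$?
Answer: $-5676$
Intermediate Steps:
$H{\left(M,l \right)} = 14 - 35 l$ ($H{\left(M,l \right)} = 21 + 7 \left(- 5 l - 1\right) = 21 + 7 \left(-1 - 5 l\right) = 21 - \left(7 + 35 l\right) = 14 - 35 l$)
$b{\left(n,p \right)} = - \frac{42}{5} + 18 n + \frac{3 p}{n}$ ($b{\left(n,p \right)} = 3 \left(\left(\frac{p}{n} + \frac{14 - 35 n}{-5}\right) - n\right) = 3 \left(\left(\frac{p}{n} + \left(14 - 35 n\right) \left(- \frac{1}{5}\right)\right) - n\right) = 3 \left(\left(\frac{p}{n} + \left(- \frac{14}{5} + 7 n\right)\right) - n\right) = 3 \left(\left(- \frac{14}{5} + 7 n + \frac{p}{n}\right) - n\right) = 3 \left(- \frac{14}{5} + 6 n + \frac{p}{n}\right) = - \frac{42}{5} + 18 n + \frac{3 p}{n}$)
$\left(b{\left(2,-6 \right)} + 33\right) \left(-110\right) = \left(\left(- \frac{42}{5} + 18 \cdot 2 + 3 \left(-6\right) \frac{1}{2}\right) + 33\right) \left(-110\right) = \left(\left(- \frac{42}{5} + 36 + 3 \left(-6\right) \frac{1}{2}\right) + 33\right) \left(-110\right) = \left(\left(- \frac{42}{5} + 36 - 9\right) + 33\right) \left(-110\right) = \left(\frac{93}{5} + 33\right) \left(-110\right) = \frac{258}{5} \left(-110\right) = -5676$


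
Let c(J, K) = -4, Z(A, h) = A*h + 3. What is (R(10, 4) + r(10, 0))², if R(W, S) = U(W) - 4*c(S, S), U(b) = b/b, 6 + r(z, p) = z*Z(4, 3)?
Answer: 25921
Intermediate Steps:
Z(A, h) = 3 + A*h
r(z, p) = -6 + 15*z (r(z, p) = -6 + z*(3 + 4*3) = -6 + z*(3 + 12) = -6 + z*15 = -6 + 15*z)
U(b) = 1
R(W, S) = 17 (R(W, S) = 1 - 4*(-4) = 1 + 16 = 17)
(R(10, 4) + r(10, 0))² = (17 + (-6 + 15*10))² = (17 + (-6 + 150))² = (17 + 144)² = 161² = 25921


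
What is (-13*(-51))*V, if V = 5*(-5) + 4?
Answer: -13923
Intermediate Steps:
V = -21 (V = -25 + 4 = -21)
(-13*(-51))*V = -13*(-51)*(-21) = 663*(-21) = -13923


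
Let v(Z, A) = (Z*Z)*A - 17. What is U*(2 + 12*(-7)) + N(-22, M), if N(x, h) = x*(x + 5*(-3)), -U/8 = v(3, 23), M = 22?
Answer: 125454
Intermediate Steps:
v(Z, A) = -17 + A*Z² (v(Z, A) = Z²*A - 17 = A*Z² - 17 = -17 + A*Z²)
U = -1520 (U = -8*(-17 + 23*3²) = -8*(-17 + 23*9) = -8*(-17 + 207) = -8*190 = -1520)
N(x, h) = x*(-15 + x) (N(x, h) = x*(x - 15) = x*(-15 + x))
U*(2 + 12*(-7)) + N(-22, M) = -1520*(2 + 12*(-7)) - 22*(-15 - 22) = -1520*(2 - 84) - 22*(-37) = -1520*(-82) + 814 = 124640 + 814 = 125454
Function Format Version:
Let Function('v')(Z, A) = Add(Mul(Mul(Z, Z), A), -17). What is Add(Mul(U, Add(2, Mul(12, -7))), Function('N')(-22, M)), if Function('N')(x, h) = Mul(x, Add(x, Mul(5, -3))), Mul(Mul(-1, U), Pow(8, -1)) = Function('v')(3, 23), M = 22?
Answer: 125454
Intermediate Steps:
Function('v')(Z, A) = Add(-17, Mul(A, Pow(Z, 2))) (Function('v')(Z, A) = Add(Mul(Pow(Z, 2), A), -17) = Add(Mul(A, Pow(Z, 2)), -17) = Add(-17, Mul(A, Pow(Z, 2))))
U = -1520 (U = Mul(-8, Add(-17, Mul(23, Pow(3, 2)))) = Mul(-8, Add(-17, Mul(23, 9))) = Mul(-8, Add(-17, 207)) = Mul(-8, 190) = -1520)
Function('N')(x, h) = Mul(x, Add(-15, x)) (Function('N')(x, h) = Mul(x, Add(x, -15)) = Mul(x, Add(-15, x)))
Add(Mul(U, Add(2, Mul(12, -7))), Function('N')(-22, M)) = Add(Mul(-1520, Add(2, Mul(12, -7))), Mul(-22, Add(-15, -22))) = Add(Mul(-1520, Add(2, -84)), Mul(-22, -37)) = Add(Mul(-1520, -82), 814) = Add(124640, 814) = 125454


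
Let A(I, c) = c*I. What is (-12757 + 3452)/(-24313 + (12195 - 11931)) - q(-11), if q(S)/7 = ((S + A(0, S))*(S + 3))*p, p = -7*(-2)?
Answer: -207389271/24049 ≈ -8623.6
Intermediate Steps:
p = 14
A(I, c) = I*c
q(S) = 98*S*(3 + S) (q(S) = 7*(((S + 0*S)*(S + 3))*14) = 7*(((S + 0)*(3 + S))*14) = 7*((S*(3 + S))*14) = 7*(14*S*(3 + S)) = 98*S*(3 + S))
(-12757 + 3452)/(-24313 + (12195 - 11931)) - q(-11) = (-12757 + 3452)/(-24313 + (12195 - 11931)) - 98*(-11)*(3 - 11) = -9305/(-24313 + 264) - 98*(-11)*(-8) = -9305/(-24049) - 1*8624 = -9305*(-1/24049) - 8624 = 9305/24049 - 8624 = -207389271/24049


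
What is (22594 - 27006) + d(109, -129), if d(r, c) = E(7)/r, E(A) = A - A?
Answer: -4412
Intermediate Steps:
E(A) = 0
d(r, c) = 0 (d(r, c) = 0/r = 0)
(22594 - 27006) + d(109, -129) = (22594 - 27006) + 0 = -4412 + 0 = -4412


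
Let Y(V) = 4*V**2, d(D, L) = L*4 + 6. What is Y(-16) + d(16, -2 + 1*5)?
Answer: 1042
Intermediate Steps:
d(D, L) = 6 + 4*L (d(D, L) = 4*L + 6 = 6 + 4*L)
Y(-16) + d(16, -2 + 1*5) = 4*(-16)**2 + (6 + 4*(-2 + 1*5)) = 4*256 + (6 + 4*(-2 + 5)) = 1024 + (6 + 4*3) = 1024 + (6 + 12) = 1024 + 18 = 1042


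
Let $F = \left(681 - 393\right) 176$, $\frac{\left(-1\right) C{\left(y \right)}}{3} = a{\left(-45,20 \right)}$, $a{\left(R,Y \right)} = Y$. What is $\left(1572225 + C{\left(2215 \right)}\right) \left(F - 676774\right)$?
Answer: $-984310496190$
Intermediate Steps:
$C{\left(y \right)} = -60$ ($C{\left(y \right)} = \left(-3\right) 20 = -60$)
$F = 50688$ ($F = 288 \cdot 176 = 50688$)
$\left(1572225 + C{\left(2215 \right)}\right) \left(F - 676774\right) = \left(1572225 - 60\right) \left(50688 - 676774\right) = 1572165 \left(-626086\right) = -984310496190$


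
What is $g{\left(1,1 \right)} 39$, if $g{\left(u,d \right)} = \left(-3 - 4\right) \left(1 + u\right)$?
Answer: $-546$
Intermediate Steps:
$g{\left(u,d \right)} = -7 - 7 u$ ($g{\left(u,d \right)} = - 7 \left(1 + u\right) = -7 - 7 u$)
$g{\left(1,1 \right)} 39 = \left(-7 - 7\right) 39 = \left(-14\right) 39 = -546$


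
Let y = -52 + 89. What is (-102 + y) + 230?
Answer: 165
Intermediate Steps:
y = 37
(-102 + y) + 230 = (-102 + 37) + 230 = -65 + 230 = 165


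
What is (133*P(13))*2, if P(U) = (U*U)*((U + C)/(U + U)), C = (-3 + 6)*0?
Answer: 22477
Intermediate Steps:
C = 0 (C = 3*0 = 0)
P(U) = U**2/2 (P(U) = (U*U)*((U + 0)/(U + U)) = U**2*(U/((2*U))) = U**2*(U*(1/(2*U))) = U**2*(1/2) = U**2/2)
(133*P(13))*2 = (133*((1/2)*13**2))*2 = (133*((1/2)*169))*2 = (133*(169/2))*2 = (22477/2)*2 = 22477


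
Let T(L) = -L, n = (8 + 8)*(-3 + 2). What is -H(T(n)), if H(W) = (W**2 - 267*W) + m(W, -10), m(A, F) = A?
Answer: 4000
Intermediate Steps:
n = -16 (n = 16*(-1) = -16)
H(W) = W**2 - 266*W (H(W) = (W**2 - 267*W) + W = W**2 - 266*W)
-H(T(n)) = -(-1*(-16))*(-266 - 1*(-16)) = -16*(-266 + 16) = -16*(-250) = -1*(-4000) = 4000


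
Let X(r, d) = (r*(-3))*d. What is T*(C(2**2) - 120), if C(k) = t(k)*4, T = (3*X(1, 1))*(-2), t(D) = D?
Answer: -1872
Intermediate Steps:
X(r, d) = -3*d*r (X(r, d) = (-3*r)*d = -3*d*r)
T = 18 (T = (3*(-3*1*1))*(-2) = (3*(-3))*(-2) = -9*(-2) = 18)
C(k) = 4*k (C(k) = k*4 = 4*k)
T*(C(2**2) - 120) = 18*(4*2**2 - 120) = 18*(4*4 - 120) = 18*(16 - 120) = 18*(-104) = -1872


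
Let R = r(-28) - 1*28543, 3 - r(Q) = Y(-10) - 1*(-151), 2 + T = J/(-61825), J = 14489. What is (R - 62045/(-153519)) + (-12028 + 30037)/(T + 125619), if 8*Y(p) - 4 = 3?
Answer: -8551937458198299965/298066984287546 ≈ -28691.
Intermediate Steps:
Y(p) = 7/8 (Y(p) = ½ + (⅛)*3 = ½ + 3/8 = 7/8)
T = -138139/61825 (T = -2 + 14489/(-61825) = -2 + 14489*(-1/61825) = -2 - 14489/61825 = -138139/61825 ≈ -2.2344)
r(Q) = -1191/8 (r(Q) = 3 - (7/8 - 1*(-151)) = 3 - (7/8 + 151) = 3 - 1*1215/8 = 3 - 1215/8 = -1191/8)
R = -229535/8 (R = -1191/8 - 1*28543 = -1191/8 - 28543 = -229535/8 ≈ -28692.)
(R - 62045/(-153519)) + (-12028 + 30037)/(T + 125619) = (-229535/8 - 62045/(-153519)) + (-12028 + 30037)/(-138139/61825 + 125619) = (-229535/8 - 62045*(-1/153519)) + 18009/(7766256536/61825) = (-229535/8 + 62045/153519) + 18009*(61825/7766256536) = -35237487305/1228152 + 1113406425/7766256536 = -8551937458198299965/298066984287546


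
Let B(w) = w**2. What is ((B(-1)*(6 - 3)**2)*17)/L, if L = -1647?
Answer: -17/183 ≈ -0.092896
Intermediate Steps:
((B(-1)*(6 - 3)**2)*17)/L = (((-1)**2*(6 - 3)**2)*17)/(-1647) = ((1*3**2)*17)*(-1/1647) = ((1*9)*17)*(-1/1647) = (9*17)*(-1/1647) = 153*(-1/1647) = -17/183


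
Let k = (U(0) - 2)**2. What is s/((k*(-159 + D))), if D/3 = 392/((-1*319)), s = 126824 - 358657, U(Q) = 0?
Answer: 73954727/207588 ≈ 356.26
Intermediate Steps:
s = -231833
k = 4 (k = (0 - 2)**2 = (-2)**2 = 4)
D = -1176/319 (D = 3*(392/((-1*319))) = 3*(392/(-319)) = 3*(392*(-1/319)) = 3*(-392/319) = -1176/319 ≈ -3.6865)
s/((k*(-159 + D))) = -231833*1/(4*(-159 - 1176/319)) = -231833/(4*(-51897/319)) = -231833/(-207588/319) = -231833*(-319/207588) = 73954727/207588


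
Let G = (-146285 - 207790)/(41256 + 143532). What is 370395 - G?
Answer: 22814968445/61596 ≈ 3.7040e+5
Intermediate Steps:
G = -118025/61596 (G = -354075/184788 = -354075*1/184788 = -118025/61596 ≈ -1.9161)
370395 - G = 370395 - 1*(-118025/61596) = 370395 + 118025/61596 = 22814968445/61596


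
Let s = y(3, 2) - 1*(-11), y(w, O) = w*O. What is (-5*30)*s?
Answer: -2550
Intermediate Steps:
y(w, O) = O*w
s = 17 (s = 2*3 - 1*(-11) = 6 + 11 = 17)
(-5*30)*s = -5*30*17 = -150*17 = -2550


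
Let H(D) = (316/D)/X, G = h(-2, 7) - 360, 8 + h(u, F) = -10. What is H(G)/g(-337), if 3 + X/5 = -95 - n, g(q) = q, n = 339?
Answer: -158/139169205 ≈ -1.1353e-6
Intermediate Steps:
h(u, F) = -18 (h(u, F) = -8 - 10 = -18)
X = -2185 (X = -15 + 5*(-95 - 1*339) = -15 + 5*(-95 - 339) = -15 + 5*(-434) = -15 - 2170 = -2185)
G = -378 (G = -18 - 360 = -378)
H(D) = -316/(2185*D) (H(D) = (316/D)/(-2185) = (316/D)*(-1/2185) = -316/(2185*D))
H(G)/g(-337) = -316/2185/(-378)/(-337) = -316/2185*(-1/378)*(-1/337) = (158/412965)*(-1/337) = -158/139169205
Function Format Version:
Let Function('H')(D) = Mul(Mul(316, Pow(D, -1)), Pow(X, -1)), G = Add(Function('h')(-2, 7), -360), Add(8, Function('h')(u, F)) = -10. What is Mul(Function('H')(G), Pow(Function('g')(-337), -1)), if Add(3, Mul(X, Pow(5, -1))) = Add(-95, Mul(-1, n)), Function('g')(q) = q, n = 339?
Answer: Rational(-158, 139169205) ≈ -1.1353e-6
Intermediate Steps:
Function('h')(u, F) = -18 (Function('h')(u, F) = Add(-8, -10) = -18)
X = -2185 (X = Add(-15, Mul(5, Add(-95, Mul(-1, 339)))) = Add(-15, Mul(5, Add(-95, -339))) = Add(-15, Mul(5, -434)) = Add(-15, -2170) = -2185)
G = -378 (G = Add(-18, -360) = -378)
Function('H')(D) = Mul(Rational(-316, 2185), Pow(D, -1)) (Function('H')(D) = Mul(Mul(316, Pow(D, -1)), Pow(-2185, -1)) = Mul(Mul(316, Pow(D, -1)), Rational(-1, 2185)) = Mul(Rational(-316, 2185), Pow(D, -1)))
Mul(Function('H')(G), Pow(Function('g')(-337), -1)) = Mul(Mul(Rational(-316, 2185), Pow(-378, -1)), Pow(-337, -1)) = Mul(Mul(Rational(-316, 2185), Rational(-1, 378)), Rational(-1, 337)) = Mul(Rational(158, 412965), Rational(-1, 337)) = Rational(-158, 139169205)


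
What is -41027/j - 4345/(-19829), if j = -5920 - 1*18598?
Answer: 11646267/6154018 ≈ 1.8925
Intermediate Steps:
j = -24518 (j = -5920 - 18598 = -24518)
-41027/j - 4345/(-19829) = -41027/(-24518) - 4345/(-19829) = -41027*(-1/24518) - 4345*(-1/19829) = 41027/24518 + 55/251 = 11646267/6154018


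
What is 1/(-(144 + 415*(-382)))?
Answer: 1/158386 ≈ 6.3137e-6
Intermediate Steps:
1/(-(144 + 415*(-382))) = 1/(-(144 - 158530)) = 1/(-1*(-158386)) = 1/158386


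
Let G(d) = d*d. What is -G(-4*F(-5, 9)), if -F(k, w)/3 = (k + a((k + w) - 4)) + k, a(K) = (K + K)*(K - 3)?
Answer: -14400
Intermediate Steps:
a(K) = 2*K*(-3 + K) (a(K) = (2*K)*(-3 + K) = 2*K*(-3 + K))
F(k, w) = -6*k - 6*(-7 + k + w)*(-4 + k + w) (F(k, w) = -3*((k + 2*((k + w) - 4)*(-3 + ((k + w) - 4))) + k) = -3*((k + 2*(-4 + k + w)*(-3 + (-4 + k + w))) + k) = -3*((k + 2*(-4 + k + w)*(-7 + k + w)) + k) = -3*((k + 2*(-7 + k + w)*(-4 + k + w)) + k) = -3*(2*k + 2*(-7 + k + w)*(-4 + k + w)) = -6*k - 6*(-7 + k + w)*(-4 + k + w))
G(d) = d²
-G(-4*F(-5, 9)) = -(-4*(-6*(-5) - 6*(-7 - 5 + 9)*(-4 - 5 + 9)))² = -(-4*(30 - 6*(-3)*0))² = -(-4*(30 + 0))² = -(-4*30)² = -1*(-120)² = -1*14400 = -14400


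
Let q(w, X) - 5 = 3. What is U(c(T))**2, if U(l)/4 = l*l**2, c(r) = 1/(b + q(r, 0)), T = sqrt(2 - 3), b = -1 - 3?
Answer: 1/256 ≈ 0.0039063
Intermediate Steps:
q(w, X) = 8 (q(w, X) = 5 + 3 = 8)
b = -4
T = I (T = sqrt(-1) = I ≈ 1.0*I)
c(r) = 1/4 (c(r) = 1/(-4 + 8) = 1/4)
U(l) = 4*l**3 (U(l) = 4*(l*l**2) = 4*l**3)
U(c(T))**2 = (4*(1/4)**3)**2 = (4*(1/64))**2 = (1/16)**2 = 1/256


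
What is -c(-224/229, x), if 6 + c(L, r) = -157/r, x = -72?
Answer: 275/72 ≈ 3.8194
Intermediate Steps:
c(L, r) = -6 - 157/r
-c(-224/229, x) = -(-6 - 157/(-72)) = -(-6 - 157*(-1/72)) = -(-6 + 157/72) = -1*(-275/72) = 275/72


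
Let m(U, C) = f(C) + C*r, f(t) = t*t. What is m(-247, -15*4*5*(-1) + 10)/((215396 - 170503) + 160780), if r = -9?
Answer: 93310/205673 ≈ 0.45368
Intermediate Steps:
f(t) = t**2
m(U, C) = C**2 - 9*C (m(U, C) = C**2 + C*(-9) = C**2 - 9*C)
m(-247, -15*4*5*(-1) + 10)/((215396 - 170503) + 160780) = ((-15*4*5*(-1) + 10)*(-9 + (-15*4*5*(-1) + 10)))/((215396 - 170503) + 160780) = ((-300*(-1) + 10)*(-9 + (-300*(-1) + 10)))/(44893 + 160780) = ((-15*(-20) + 10)*(-9 + (-15*(-20) + 10)))/205673 = ((300 + 10)*(-9 + (300 + 10)))*(1/205673) = (310*(-9 + 310))*(1/205673) = (310*301)*(1/205673) = 93310*(1/205673) = 93310/205673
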